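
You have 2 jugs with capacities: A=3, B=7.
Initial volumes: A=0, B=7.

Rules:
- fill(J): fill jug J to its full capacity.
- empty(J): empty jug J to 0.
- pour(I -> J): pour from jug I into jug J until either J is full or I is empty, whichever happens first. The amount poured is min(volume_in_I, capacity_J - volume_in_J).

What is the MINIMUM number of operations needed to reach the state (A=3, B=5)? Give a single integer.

BFS from (A=0, B=7). One shortest path:
  1. pour(B -> A) -> (A=3 B=4)
  2. empty(A) -> (A=0 B=4)
  3. pour(B -> A) -> (A=3 B=1)
  4. empty(A) -> (A=0 B=1)
  5. pour(B -> A) -> (A=1 B=0)
  6. fill(B) -> (A=1 B=7)
  7. pour(B -> A) -> (A=3 B=5)
Reached target in 7 moves.

Answer: 7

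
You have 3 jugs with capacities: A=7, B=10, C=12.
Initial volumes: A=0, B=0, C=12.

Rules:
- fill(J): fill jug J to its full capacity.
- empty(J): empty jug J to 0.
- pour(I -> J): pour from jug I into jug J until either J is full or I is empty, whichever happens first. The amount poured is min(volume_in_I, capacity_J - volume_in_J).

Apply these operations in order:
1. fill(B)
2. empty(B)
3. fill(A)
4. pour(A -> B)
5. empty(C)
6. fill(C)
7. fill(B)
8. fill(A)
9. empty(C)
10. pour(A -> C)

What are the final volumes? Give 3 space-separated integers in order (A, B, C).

Step 1: fill(B) -> (A=0 B=10 C=12)
Step 2: empty(B) -> (A=0 B=0 C=12)
Step 3: fill(A) -> (A=7 B=0 C=12)
Step 4: pour(A -> B) -> (A=0 B=7 C=12)
Step 5: empty(C) -> (A=0 B=7 C=0)
Step 6: fill(C) -> (A=0 B=7 C=12)
Step 7: fill(B) -> (A=0 B=10 C=12)
Step 8: fill(A) -> (A=7 B=10 C=12)
Step 9: empty(C) -> (A=7 B=10 C=0)
Step 10: pour(A -> C) -> (A=0 B=10 C=7)

Answer: 0 10 7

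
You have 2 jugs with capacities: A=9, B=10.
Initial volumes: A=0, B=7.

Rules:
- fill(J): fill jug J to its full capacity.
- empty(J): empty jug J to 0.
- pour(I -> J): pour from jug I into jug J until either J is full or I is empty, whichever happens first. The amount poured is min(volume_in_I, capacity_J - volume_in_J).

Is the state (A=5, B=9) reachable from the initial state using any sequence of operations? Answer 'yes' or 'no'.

BFS explored all 38 reachable states.
Reachable set includes: (0,0), (0,1), (0,2), (0,3), (0,4), (0,5), (0,6), (0,7), (0,8), (0,9), (0,10), (1,0) ...
Target (A=5, B=9) not in reachable set → no.

Answer: no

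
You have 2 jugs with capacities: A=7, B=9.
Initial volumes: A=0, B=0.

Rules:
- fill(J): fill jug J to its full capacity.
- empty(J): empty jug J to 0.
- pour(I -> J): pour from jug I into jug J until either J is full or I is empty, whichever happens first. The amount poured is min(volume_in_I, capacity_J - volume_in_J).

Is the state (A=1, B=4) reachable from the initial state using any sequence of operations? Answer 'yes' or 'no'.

BFS explored all 32 reachable states.
Reachable set includes: (0,0), (0,1), (0,2), (0,3), (0,4), (0,5), (0,6), (0,7), (0,8), (0,9), (1,0), (1,9) ...
Target (A=1, B=4) not in reachable set → no.

Answer: no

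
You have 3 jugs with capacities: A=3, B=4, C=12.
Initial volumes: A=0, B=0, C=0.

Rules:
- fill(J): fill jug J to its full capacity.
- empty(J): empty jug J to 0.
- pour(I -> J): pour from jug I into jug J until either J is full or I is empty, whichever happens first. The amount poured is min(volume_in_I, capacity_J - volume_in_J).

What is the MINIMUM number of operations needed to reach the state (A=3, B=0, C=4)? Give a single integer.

Answer: 3

Derivation:
BFS from (A=0, B=0, C=0). One shortest path:
  1. fill(A) -> (A=3 B=0 C=0)
  2. fill(B) -> (A=3 B=4 C=0)
  3. pour(B -> C) -> (A=3 B=0 C=4)
Reached target in 3 moves.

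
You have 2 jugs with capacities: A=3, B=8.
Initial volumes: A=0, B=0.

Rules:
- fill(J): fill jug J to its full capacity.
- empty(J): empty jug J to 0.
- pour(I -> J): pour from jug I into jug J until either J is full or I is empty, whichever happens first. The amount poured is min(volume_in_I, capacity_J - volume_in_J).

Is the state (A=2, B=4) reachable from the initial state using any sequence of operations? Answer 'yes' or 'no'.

BFS explored all 22 reachable states.
Reachable set includes: (0,0), (0,1), (0,2), (0,3), (0,4), (0,5), (0,6), (0,7), (0,8), (1,0), (1,8), (2,0) ...
Target (A=2, B=4) not in reachable set → no.

Answer: no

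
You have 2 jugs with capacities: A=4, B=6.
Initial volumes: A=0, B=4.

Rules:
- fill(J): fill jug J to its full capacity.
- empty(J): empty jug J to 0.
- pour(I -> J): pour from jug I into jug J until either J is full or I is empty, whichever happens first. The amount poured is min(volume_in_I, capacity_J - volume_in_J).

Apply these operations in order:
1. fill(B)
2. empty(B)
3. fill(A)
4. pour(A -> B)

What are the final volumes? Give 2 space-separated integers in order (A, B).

Answer: 0 4

Derivation:
Step 1: fill(B) -> (A=0 B=6)
Step 2: empty(B) -> (A=0 B=0)
Step 3: fill(A) -> (A=4 B=0)
Step 4: pour(A -> B) -> (A=0 B=4)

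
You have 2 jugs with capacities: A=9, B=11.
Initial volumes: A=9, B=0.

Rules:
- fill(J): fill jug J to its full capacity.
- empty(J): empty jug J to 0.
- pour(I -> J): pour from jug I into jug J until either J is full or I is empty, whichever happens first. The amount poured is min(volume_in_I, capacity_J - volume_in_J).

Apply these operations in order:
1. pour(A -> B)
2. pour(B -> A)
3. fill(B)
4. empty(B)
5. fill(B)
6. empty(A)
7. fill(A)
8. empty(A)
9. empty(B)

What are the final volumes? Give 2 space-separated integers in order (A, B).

Answer: 0 0

Derivation:
Step 1: pour(A -> B) -> (A=0 B=9)
Step 2: pour(B -> A) -> (A=9 B=0)
Step 3: fill(B) -> (A=9 B=11)
Step 4: empty(B) -> (A=9 B=0)
Step 5: fill(B) -> (A=9 B=11)
Step 6: empty(A) -> (A=0 B=11)
Step 7: fill(A) -> (A=9 B=11)
Step 8: empty(A) -> (A=0 B=11)
Step 9: empty(B) -> (A=0 B=0)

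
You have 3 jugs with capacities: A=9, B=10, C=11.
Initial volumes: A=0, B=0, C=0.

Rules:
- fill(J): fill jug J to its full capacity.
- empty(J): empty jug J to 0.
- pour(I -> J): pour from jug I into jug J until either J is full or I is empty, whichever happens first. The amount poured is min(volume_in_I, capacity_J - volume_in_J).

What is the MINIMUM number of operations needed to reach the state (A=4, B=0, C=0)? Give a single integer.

BFS from (A=0, B=0, C=0). One shortest path:
  1. fill(C) -> (A=0 B=0 C=11)
  2. pour(C -> A) -> (A=9 B=0 C=2)
  3. empty(A) -> (A=0 B=0 C=2)
  4. pour(C -> A) -> (A=2 B=0 C=0)
  5. fill(C) -> (A=2 B=0 C=11)
  6. pour(C -> A) -> (A=9 B=0 C=4)
  7. empty(A) -> (A=0 B=0 C=4)
  8. pour(C -> A) -> (A=4 B=0 C=0)
Reached target in 8 moves.

Answer: 8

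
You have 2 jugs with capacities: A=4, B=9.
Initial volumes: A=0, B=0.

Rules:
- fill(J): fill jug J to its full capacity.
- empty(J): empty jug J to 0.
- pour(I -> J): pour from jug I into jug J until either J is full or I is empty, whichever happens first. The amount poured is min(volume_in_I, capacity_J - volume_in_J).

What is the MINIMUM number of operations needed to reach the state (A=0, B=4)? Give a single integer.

BFS from (A=0, B=0). One shortest path:
  1. fill(A) -> (A=4 B=0)
  2. pour(A -> B) -> (A=0 B=4)
Reached target in 2 moves.

Answer: 2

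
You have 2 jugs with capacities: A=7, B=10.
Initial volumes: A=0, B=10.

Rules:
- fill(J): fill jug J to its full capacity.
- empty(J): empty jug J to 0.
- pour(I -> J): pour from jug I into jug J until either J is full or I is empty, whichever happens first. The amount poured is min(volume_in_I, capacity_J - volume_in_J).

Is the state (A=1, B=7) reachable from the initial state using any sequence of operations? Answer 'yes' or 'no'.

BFS explored all 34 reachable states.
Reachable set includes: (0,0), (0,1), (0,2), (0,3), (0,4), (0,5), (0,6), (0,7), (0,8), (0,9), (0,10), (1,0) ...
Target (A=1, B=7) not in reachable set → no.

Answer: no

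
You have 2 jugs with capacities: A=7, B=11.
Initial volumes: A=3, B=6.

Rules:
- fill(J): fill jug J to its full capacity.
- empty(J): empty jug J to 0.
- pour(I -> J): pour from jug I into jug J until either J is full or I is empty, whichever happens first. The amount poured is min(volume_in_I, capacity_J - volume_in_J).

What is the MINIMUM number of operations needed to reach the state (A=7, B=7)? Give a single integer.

BFS from (A=3, B=6). One shortest path:
  1. fill(B) -> (A=3 B=11)
  2. pour(B -> A) -> (A=7 B=7)
Reached target in 2 moves.

Answer: 2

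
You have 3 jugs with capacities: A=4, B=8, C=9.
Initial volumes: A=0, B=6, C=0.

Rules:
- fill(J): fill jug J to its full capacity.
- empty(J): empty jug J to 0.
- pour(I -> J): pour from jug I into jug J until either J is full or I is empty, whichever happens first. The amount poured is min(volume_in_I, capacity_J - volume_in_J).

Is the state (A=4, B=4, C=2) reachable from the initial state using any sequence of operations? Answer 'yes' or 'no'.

Answer: yes

Derivation:
BFS from (A=0, B=6, C=0):
  1. fill(A) -> (A=4 B=6 C=0)
  2. pour(A -> B) -> (A=2 B=8 C=0)
  3. pour(A -> C) -> (A=0 B=8 C=2)
  4. pour(B -> A) -> (A=4 B=4 C=2)
Target reached → yes.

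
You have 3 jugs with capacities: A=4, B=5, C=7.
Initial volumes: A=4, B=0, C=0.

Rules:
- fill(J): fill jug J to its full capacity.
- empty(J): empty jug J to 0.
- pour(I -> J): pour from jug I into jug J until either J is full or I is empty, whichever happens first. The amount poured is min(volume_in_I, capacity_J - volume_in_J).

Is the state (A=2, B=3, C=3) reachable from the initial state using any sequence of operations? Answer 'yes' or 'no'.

Answer: no

Derivation:
BFS explored all 168 reachable states.
Reachable set includes: (0,0,0), (0,0,1), (0,0,2), (0,0,3), (0,0,4), (0,0,5), (0,0,6), (0,0,7), (0,1,0), (0,1,1), (0,1,2), (0,1,3) ...
Target (A=2, B=3, C=3) not in reachable set → no.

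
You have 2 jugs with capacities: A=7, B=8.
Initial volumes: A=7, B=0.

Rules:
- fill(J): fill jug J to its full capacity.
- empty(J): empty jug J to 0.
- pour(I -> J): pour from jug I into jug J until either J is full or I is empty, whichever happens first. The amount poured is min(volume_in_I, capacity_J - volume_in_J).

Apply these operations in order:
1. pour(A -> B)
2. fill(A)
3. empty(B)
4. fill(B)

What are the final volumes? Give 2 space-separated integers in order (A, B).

Step 1: pour(A -> B) -> (A=0 B=7)
Step 2: fill(A) -> (A=7 B=7)
Step 3: empty(B) -> (A=7 B=0)
Step 4: fill(B) -> (A=7 B=8)

Answer: 7 8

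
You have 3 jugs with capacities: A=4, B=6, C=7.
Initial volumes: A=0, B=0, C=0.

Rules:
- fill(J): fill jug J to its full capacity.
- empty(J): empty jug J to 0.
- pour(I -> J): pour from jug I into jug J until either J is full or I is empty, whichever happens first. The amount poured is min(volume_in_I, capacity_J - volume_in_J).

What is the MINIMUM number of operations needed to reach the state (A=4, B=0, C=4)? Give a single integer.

Answer: 3

Derivation:
BFS from (A=0, B=0, C=0). One shortest path:
  1. fill(A) -> (A=4 B=0 C=0)
  2. pour(A -> C) -> (A=0 B=0 C=4)
  3. fill(A) -> (A=4 B=0 C=4)
Reached target in 3 moves.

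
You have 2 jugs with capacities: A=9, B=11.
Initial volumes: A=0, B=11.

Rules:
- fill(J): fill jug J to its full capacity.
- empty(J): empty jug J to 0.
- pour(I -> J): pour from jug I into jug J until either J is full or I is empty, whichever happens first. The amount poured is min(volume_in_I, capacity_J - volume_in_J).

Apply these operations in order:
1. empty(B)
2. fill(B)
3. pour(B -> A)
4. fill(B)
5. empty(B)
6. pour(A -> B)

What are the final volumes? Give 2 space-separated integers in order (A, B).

Answer: 0 9

Derivation:
Step 1: empty(B) -> (A=0 B=0)
Step 2: fill(B) -> (A=0 B=11)
Step 3: pour(B -> A) -> (A=9 B=2)
Step 4: fill(B) -> (A=9 B=11)
Step 5: empty(B) -> (A=9 B=0)
Step 6: pour(A -> B) -> (A=0 B=9)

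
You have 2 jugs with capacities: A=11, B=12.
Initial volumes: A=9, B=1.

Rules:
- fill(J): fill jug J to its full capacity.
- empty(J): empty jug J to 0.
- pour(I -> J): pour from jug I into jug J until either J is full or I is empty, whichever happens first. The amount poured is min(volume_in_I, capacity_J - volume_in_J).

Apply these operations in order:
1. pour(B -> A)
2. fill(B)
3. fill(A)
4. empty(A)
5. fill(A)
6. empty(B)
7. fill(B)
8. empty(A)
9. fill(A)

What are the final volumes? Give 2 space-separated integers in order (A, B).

Answer: 11 12

Derivation:
Step 1: pour(B -> A) -> (A=10 B=0)
Step 2: fill(B) -> (A=10 B=12)
Step 3: fill(A) -> (A=11 B=12)
Step 4: empty(A) -> (A=0 B=12)
Step 5: fill(A) -> (A=11 B=12)
Step 6: empty(B) -> (A=11 B=0)
Step 7: fill(B) -> (A=11 B=12)
Step 8: empty(A) -> (A=0 B=12)
Step 9: fill(A) -> (A=11 B=12)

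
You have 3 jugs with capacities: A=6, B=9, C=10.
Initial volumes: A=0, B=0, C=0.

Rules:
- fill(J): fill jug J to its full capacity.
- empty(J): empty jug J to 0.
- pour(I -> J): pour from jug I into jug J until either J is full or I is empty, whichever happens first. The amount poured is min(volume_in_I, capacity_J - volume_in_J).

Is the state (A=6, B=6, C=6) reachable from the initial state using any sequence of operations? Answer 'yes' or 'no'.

BFS from (A=0, B=0, C=0):
  1. fill(A) -> (A=6 B=0 C=0)
  2. pour(A -> B) -> (A=0 B=6 C=0)
  3. fill(A) -> (A=6 B=6 C=0)
  4. pour(A -> C) -> (A=0 B=6 C=6)
  5. fill(A) -> (A=6 B=6 C=6)
Target reached → yes.

Answer: yes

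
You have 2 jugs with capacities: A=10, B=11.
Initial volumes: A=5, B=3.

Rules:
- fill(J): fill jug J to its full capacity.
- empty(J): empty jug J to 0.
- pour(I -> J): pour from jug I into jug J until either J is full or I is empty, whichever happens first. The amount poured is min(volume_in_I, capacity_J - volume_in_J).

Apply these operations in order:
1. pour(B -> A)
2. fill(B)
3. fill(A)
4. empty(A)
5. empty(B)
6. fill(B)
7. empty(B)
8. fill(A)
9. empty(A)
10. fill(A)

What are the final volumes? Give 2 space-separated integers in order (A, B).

Step 1: pour(B -> A) -> (A=8 B=0)
Step 2: fill(B) -> (A=8 B=11)
Step 3: fill(A) -> (A=10 B=11)
Step 4: empty(A) -> (A=0 B=11)
Step 5: empty(B) -> (A=0 B=0)
Step 6: fill(B) -> (A=0 B=11)
Step 7: empty(B) -> (A=0 B=0)
Step 8: fill(A) -> (A=10 B=0)
Step 9: empty(A) -> (A=0 B=0)
Step 10: fill(A) -> (A=10 B=0)

Answer: 10 0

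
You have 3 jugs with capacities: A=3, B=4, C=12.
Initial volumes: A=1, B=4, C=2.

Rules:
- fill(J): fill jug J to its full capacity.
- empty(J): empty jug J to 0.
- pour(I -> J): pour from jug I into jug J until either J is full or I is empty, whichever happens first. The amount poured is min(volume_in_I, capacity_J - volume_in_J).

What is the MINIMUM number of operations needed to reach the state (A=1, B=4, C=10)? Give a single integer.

Answer: 4

Derivation:
BFS from (A=1, B=4, C=2). One shortest path:
  1. empty(B) -> (A=1 B=0 C=2)
  2. pour(C -> B) -> (A=1 B=2 C=0)
  3. fill(C) -> (A=1 B=2 C=12)
  4. pour(C -> B) -> (A=1 B=4 C=10)
Reached target in 4 moves.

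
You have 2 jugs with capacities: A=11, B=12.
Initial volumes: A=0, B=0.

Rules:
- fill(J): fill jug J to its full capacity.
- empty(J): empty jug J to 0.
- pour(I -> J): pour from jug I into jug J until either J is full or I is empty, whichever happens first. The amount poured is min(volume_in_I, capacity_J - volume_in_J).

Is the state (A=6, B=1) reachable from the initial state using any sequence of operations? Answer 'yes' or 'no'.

Answer: no

Derivation:
BFS explored all 46 reachable states.
Reachable set includes: (0,0), (0,1), (0,2), (0,3), (0,4), (0,5), (0,6), (0,7), (0,8), (0,9), (0,10), (0,11) ...
Target (A=6, B=1) not in reachable set → no.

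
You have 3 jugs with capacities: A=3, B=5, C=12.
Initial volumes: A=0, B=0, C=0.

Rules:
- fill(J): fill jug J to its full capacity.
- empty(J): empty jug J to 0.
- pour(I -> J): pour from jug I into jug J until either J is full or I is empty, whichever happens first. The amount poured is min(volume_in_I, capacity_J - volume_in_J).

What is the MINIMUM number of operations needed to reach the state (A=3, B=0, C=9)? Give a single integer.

BFS from (A=0, B=0, C=0). One shortest path:
  1. fill(C) -> (A=0 B=0 C=12)
  2. pour(C -> A) -> (A=3 B=0 C=9)
Reached target in 2 moves.

Answer: 2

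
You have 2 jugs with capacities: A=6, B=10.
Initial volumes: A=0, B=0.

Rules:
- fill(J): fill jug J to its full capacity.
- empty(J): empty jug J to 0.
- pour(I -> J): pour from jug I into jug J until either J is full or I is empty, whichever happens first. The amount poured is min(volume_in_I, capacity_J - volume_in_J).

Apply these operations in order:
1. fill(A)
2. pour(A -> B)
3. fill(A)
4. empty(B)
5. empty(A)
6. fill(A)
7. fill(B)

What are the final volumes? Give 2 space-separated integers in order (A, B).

Answer: 6 10

Derivation:
Step 1: fill(A) -> (A=6 B=0)
Step 2: pour(A -> B) -> (A=0 B=6)
Step 3: fill(A) -> (A=6 B=6)
Step 4: empty(B) -> (A=6 B=0)
Step 5: empty(A) -> (A=0 B=0)
Step 6: fill(A) -> (A=6 B=0)
Step 7: fill(B) -> (A=6 B=10)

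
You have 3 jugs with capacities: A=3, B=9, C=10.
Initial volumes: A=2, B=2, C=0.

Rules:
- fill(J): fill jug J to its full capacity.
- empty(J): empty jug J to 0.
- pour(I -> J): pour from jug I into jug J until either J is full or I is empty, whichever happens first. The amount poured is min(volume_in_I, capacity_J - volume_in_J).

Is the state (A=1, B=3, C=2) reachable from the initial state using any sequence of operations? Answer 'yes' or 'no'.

Answer: no

Derivation:
BFS explored all 296 reachable states.
Reachable set includes: (0,0,0), (0,0,1), (0,0,2), (0,0,3), (0,0,4), (0,0,5), (0,0,6), (0,0,7), (0,0,8), (0,0,9), (0,0,10), (0,1,0) ...
Target (A=1, B=3, C=2) not in reachable set → no.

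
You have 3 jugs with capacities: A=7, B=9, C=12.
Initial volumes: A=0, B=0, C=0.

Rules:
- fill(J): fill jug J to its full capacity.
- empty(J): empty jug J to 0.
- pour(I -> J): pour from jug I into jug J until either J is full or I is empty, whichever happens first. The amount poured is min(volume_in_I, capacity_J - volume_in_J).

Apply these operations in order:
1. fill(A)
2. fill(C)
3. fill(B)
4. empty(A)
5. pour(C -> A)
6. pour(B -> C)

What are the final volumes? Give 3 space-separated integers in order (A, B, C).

Step 1: fill(A) -> (A=7 B=0 C=0)
Step 2: fill(C) -> (A=7 B=0 C=12)
Step 3: fill(B) -> (A=7 B=9 C=12)
Step 4: empty(A) -> (A=0 B=9 C=12)
Step 5: pour(C -> A) -> (A=7 B=9 C=5)
Step 6: pour(B -> C) -> (A=7 B=2 C=12)

Answer: 7 2 12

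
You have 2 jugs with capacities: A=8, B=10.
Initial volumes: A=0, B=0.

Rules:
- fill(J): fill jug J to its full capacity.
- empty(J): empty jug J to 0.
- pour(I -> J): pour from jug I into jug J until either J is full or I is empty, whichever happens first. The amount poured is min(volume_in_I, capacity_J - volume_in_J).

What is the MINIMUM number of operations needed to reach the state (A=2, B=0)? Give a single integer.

BFS from (A=0, B=0). One shortest path:
  1. fill(B) -> (A=0 B=10)
  2. pour(B -> A) -> (A=8 B=2)
  3. empty(A) -> (A=0 B=2)
  4. pour(B -> A) -> (A=2 B=0)
Reached target in 4 moves.

Answer: 4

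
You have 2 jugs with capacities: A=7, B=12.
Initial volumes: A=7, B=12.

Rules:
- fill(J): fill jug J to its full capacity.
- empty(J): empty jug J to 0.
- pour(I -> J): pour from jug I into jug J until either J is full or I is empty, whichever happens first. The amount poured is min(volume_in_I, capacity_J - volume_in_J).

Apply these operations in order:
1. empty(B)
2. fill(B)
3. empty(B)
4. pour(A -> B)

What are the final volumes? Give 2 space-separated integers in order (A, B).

Answer: 0 7

Derivation:
Step 1: empty(B) -> (A=7 B=0)
Step 2: fill(B) -> (A=7 B=12)
Step 3: empty(B) -> (A=7 B=0)
Step 4: pour(A -> B) -> (A=0 B=7)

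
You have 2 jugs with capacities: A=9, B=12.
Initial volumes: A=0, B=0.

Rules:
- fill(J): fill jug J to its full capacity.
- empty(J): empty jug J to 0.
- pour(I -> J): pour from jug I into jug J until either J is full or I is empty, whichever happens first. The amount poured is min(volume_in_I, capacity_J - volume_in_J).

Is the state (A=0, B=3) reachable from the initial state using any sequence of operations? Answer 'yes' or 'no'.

Answer: yes

Derivation:
BFS from (A=0, B=0):
  1. fill(B) -> (A=0 B=12)
  2. pour(B -> A) -> (A=9 B=3)
  3. empty(A) -> (A=0 B=3)
Target reached → yes.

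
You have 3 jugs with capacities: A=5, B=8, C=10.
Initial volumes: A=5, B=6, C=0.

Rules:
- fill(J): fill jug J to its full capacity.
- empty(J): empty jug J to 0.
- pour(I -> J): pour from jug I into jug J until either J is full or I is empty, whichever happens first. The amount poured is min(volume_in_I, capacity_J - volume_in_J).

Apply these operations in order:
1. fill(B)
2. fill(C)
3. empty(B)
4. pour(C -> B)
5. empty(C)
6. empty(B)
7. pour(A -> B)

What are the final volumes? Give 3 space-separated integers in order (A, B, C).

Step 1: fill(B) -> (A=5 B=8 C=0)
Step 2: fill(C) -> (A=5 B=8 C=10)
Step 3: empty(B) -> (A=5 B=0 C=10)
Step 4: pour(C -> B) -> (A=5 B=8 C=2)
Step 5: empty(C) -> (A=5 B=8 C=0)
Step 6: empty(B) -> (A=5 B=0 C=0)
Step 7: pour(A -> B) -> (A=0 B=5 C=0)

Answer: 0 5 0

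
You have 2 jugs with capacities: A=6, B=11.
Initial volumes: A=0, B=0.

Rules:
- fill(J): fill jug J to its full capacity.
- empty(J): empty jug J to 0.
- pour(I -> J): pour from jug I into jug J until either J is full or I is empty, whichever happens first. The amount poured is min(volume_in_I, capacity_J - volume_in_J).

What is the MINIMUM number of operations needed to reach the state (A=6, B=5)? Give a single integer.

Answer: 2

Derivation:
BFS from (A=0, B=0). One shortest path:
  1. fill(B) -> (A=0 B=11)
  2. pour(B -> A) -> (A=6 B=5)
Reached target in 2 moves.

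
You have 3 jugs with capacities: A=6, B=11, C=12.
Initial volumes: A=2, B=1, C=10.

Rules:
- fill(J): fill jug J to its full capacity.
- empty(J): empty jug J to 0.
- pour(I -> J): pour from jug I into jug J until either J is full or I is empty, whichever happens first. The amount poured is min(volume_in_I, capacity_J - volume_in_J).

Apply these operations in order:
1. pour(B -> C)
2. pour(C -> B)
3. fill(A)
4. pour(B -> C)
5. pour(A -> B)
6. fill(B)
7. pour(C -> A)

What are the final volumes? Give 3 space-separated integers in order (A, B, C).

Answer: 6 11 5

Derivation:
Step 1: pour(B -> C) -> (A=2 B=0 C=11)
Step 2: pour(C -> B) -> (A=2 B=11 C=0)
Step 3: fill(A) -> (A=6 B=11 C=0)
Step 4: pour(B -> C) -> (A=6 B=0 C=11)
Step 5: pour(A -> B) -> (A=0 B=6 C=11)
Step 6: fill(B) -> (A=0 B=11 C=11)
Step 7: pour(C -> A) -> (A=6 B=11 C=5)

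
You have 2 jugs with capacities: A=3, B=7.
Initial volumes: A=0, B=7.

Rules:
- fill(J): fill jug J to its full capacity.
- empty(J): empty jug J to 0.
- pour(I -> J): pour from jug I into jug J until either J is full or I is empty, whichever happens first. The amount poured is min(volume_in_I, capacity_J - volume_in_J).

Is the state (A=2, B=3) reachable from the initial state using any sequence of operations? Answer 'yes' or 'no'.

Answer: no

Derivation:
BFS explored all 20 reachable states.
Reachable set includes: (0,0), (0,1), (0,2), (0,3), (0,4), (0,5), (0,6), (0,7), (1,0), (1,7), (2,0), (2,7) ...
Target (A=2, B=3) not in reachable set → no.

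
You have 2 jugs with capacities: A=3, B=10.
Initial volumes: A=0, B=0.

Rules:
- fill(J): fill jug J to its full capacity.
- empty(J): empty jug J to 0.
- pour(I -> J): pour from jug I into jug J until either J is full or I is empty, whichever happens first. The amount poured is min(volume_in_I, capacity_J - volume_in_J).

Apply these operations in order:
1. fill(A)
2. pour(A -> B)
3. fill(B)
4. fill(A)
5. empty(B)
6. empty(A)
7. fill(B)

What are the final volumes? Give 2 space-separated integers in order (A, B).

Step 1: fill(A) -> (A=3 B=0)
Step 2: pour(A -> B) -> (A=0 B=3)
Step 3: fill(B) -> (A=0 B=10)
Step 4: fill(A) -> (A=3 B=10)
Step 5: empty(B) -> (A=3 B=0)
Step 6: empty(A) -> (A=0 B=0)
Step 7: fill(B) -> (A=0 B=10)

Answer: 0 10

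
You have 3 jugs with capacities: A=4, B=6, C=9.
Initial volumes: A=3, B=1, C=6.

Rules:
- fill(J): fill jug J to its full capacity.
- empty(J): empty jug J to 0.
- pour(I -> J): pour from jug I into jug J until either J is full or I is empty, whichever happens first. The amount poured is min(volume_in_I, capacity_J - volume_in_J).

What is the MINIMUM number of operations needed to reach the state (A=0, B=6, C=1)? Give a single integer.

Answer: 2

Derivation:
BFS from (A=3, B=1, C=6). One shortest path:
  1. empty(A) -> (A=0 B=1 C=6)
  2. pour(C -> B) -> (A=0 B=6 C=1)
Reached target in 2 moves.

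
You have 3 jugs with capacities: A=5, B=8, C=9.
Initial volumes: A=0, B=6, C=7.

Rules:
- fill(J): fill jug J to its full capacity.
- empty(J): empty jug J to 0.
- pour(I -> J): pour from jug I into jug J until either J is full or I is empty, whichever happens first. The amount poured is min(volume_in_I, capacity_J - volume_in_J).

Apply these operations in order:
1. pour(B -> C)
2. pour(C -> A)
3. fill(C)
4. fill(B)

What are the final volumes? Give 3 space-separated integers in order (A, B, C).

Step 1: pour(B -> C) -> (A=0 B=4 C=9)
Step 2: pour(C -> A) -> (A=5 B=4 C=4)
Step 3: fill(C) -> (A=5 B=4 C=9)
Step 4: fill(B) -> (A=5 B=8 C=9)

Answer: 5 8 9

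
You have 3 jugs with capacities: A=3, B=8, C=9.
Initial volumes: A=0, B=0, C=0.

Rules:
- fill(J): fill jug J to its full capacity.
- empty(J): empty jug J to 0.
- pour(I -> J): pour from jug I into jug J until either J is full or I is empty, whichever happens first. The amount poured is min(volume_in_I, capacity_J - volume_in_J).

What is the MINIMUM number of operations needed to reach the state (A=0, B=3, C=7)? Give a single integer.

BFS from (A=0, B=0, C=0). One shortest path:
  1. fill(C) -> (A=0 B=0 C=9)
  2. pour(C -> A) -> (A=3 B=0 C=6)
  3. pour(C -> B) -> (A=3 B=6 C=0)
  4. fill(C) -> (A=3 B=6 C=9)
  5. pour(C -> B) -> (A=3 B=8 C=7)
  6. empty(B) -> (A=3 B=0 C=7)
  7. pour(A -> B) -> (A=0 B=3 C=7)
Reached target in 7 moves.

Answer: 7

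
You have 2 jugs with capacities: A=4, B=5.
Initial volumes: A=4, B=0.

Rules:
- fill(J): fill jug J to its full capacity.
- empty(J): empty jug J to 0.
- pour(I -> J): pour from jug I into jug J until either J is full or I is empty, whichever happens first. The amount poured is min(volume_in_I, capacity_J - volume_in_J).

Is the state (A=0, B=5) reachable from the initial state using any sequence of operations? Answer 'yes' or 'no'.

Answer: yes

Derivation:
BFS from (A=4, B=0):
  1. empty(A) -> (A=0 B=0)
  2. fill(B) -> (A=0 B=5)
Target reached → yes.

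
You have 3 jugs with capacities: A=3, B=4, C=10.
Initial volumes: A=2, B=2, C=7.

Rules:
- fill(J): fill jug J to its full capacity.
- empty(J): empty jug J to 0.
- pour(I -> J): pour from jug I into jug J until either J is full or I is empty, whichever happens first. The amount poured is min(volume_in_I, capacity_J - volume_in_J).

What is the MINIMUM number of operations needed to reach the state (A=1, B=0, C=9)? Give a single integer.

BFS from (A=2, B=2, C=7). One shortest path:
  1. fill(C) -> (A=2 B=2 C=10)
  2. pour(C -> A) -> (A=3 B=2 C=9)
  3. pour(A -> B) -> (A=1 B=4 C=9)
  4. empty(B) -> (A=1 B=0 C=9)
Reached target in 4 moves.

Answer: 4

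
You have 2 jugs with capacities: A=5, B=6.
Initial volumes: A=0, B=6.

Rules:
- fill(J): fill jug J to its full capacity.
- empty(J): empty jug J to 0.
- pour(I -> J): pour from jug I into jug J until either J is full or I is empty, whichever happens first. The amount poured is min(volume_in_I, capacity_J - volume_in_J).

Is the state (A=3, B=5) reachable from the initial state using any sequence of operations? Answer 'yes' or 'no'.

Answer: no

Derivation:
BFS explored all 22 reachable states.
Reachable set includes: (0,0), (0,1), (0,2), (0,3), (0,4), (0,5), (0,6), (1,0), (1,6), (2,0), (2,6), (3,0) ...
Target (A=3, B=5) not in reachable set → no.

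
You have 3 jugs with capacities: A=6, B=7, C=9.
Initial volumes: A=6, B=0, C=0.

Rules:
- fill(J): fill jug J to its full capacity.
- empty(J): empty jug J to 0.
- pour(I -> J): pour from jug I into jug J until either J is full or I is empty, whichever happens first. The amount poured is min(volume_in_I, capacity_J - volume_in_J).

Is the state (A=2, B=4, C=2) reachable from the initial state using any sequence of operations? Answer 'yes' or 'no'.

BFS explored all 320 reachable states.
Reachable set includes: (0,0,0), (0,0,1), (0,0,2), (0,0,3), (0,0,4), (0,0,5), (0,0,6), (0,0,7), (0,0,8), (0,0,9), (0,1,0), (0,1,1) ...
Target (A=2, B=4, C=2) not in reachable set → no.

Answer: no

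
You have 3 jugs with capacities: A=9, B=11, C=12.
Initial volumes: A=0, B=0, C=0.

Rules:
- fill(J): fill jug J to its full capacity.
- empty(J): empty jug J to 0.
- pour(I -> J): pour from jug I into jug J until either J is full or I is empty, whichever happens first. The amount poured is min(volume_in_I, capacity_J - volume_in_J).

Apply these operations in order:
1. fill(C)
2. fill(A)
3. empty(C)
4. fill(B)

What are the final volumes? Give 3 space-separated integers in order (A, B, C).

Step 1: fill(C) -> (A=0 B=0 C=12)
Step 2: fill(A) -> (A=9 B=0 C=12)
Step 3: empty(C) -> (A=9 B=0 C=0)
Step 4: fill(B) -> (A=9 B=11 C=0)

Answer: 9 11 0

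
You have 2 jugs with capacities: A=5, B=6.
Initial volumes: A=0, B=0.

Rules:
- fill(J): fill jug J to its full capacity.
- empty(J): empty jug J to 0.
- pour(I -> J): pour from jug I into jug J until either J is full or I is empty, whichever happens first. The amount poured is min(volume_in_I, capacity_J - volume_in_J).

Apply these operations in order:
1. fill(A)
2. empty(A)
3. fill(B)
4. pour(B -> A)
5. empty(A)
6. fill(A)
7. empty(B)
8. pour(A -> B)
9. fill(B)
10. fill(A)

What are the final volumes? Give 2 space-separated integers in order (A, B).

Answer: 5 6

Derivation:
Step 1: fill(A) -> (A=5 B=0)
Step 2: empty(A) -> (A=0 B=0)
Step 3: fill(B) -> (A=0 B=6)
Step 4: pour(B -> A) -> (A=5 B=1)
Step 5: empty(A) -> (A=0 B=1)
Step 6: fill(A) -> (A=5 B=1)
Step 7: empty(B) -> (A=5 B=0)
Step 8: pour(A -> B) -> (A=0 B=5)
Step 9: fill(B) -> (A=0 B=6)
Step 10: fill(A) -> (A=5 B=6)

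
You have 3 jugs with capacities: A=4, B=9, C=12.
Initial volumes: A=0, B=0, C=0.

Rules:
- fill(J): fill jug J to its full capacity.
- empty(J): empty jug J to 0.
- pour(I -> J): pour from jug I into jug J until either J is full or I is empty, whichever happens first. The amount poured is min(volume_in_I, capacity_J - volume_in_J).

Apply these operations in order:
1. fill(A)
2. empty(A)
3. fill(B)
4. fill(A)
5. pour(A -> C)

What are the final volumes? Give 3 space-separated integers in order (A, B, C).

Answer: 0 9 4

Derivation:
Step 1: fill(A) -> (A=4 B=0 C=0)
Step 2: empty(A) -> (A=0 B=0 C=0)
Step 3: fill(B) -> (A=0 B=9 C=0)
Step 4: fill(A) -> (A=4 B=9 C=0)
Step 5: pour(A -> C) -> (A=0 B=9 C=4)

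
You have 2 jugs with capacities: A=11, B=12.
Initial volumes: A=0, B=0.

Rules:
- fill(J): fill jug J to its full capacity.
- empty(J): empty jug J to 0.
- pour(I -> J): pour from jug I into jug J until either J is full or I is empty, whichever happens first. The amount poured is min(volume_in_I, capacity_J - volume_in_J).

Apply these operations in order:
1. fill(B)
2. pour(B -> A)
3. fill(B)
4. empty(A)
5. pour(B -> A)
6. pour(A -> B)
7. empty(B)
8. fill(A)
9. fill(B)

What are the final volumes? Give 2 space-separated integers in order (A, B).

Answer: 11 12

Derivation:
Step 1: fill(B) -> (A=0 B=12)
Step 2: pour(B -> A) -> (A=11 B=1)
Step 3: fill(B) -> (A=11 B=12)
Step 4: empty(A) -> (A=0 B=12)
Step 5: pour(B -> A) -> (A=11 B=1)
Step 6: pour(A -> B) -> (A=0 B=12)
Step 7: empty(B) -> (A=0 B=0)
Step 8: fill(A) -> (A=11 B=0)
Step 9: fill(B) -> (A=11 B=12)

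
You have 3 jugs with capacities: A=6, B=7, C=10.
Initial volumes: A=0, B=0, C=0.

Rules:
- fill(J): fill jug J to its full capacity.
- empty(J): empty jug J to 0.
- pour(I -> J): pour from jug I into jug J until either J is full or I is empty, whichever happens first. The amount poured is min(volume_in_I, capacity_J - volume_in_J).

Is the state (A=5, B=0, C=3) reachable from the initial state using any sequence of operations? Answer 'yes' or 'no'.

Answer: yes

Derivation:
BFS from (A=0, B=0, C=0):
  1. fill(A) -> (A=6 B=0 C=0)
  2. fill(C) -> (A=6 B=0 C=10)
  3. pour(A -> B) -> (A=0 B=6 C=10)
  4. fill(A) -> (A=6 B=6 C=10)
  5. pour(A -> B) -> (A=5 B=7 C=10)
  6. empty(B) -> (A=5 B=0 C=10)
  7. pour(C -> B) -> (A=5 B=7 C=3)
  8. empty(B) -> (A=5 B=0 C=3)
Target reached → yes.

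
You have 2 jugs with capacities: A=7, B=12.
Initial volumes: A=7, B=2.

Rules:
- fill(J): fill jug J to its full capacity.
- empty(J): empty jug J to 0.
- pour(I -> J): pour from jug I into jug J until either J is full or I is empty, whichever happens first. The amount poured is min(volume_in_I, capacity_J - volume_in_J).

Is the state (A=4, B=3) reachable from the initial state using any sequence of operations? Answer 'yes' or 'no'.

Answer: no

Derivation:
BFS explored all 38 reachable states.
Reachable set includes: (0,0), (0,1), (0,2), (0,3), (0,4), (0,5), (0,6), (0,7), (0,8), (0,9), (0,10), (0,11) ...
Target (A=4, B=3) not in reachable set → no.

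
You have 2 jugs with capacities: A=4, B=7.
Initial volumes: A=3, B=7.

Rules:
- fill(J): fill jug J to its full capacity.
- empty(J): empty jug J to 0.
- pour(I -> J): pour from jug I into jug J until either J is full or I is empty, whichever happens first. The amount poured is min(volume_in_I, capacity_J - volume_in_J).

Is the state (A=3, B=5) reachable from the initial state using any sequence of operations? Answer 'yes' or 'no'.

Answer: no

Derivation:
BFS explored all 22 reachable states.
Reachable set includes: (0,0), (0,1), (0,2), (0,3), (0,4), (0,5), (0,6), (0,7), (1,0), (1,7), (2,0), (2,7) ...
Target (A=3, B=5) not in reachable set → no.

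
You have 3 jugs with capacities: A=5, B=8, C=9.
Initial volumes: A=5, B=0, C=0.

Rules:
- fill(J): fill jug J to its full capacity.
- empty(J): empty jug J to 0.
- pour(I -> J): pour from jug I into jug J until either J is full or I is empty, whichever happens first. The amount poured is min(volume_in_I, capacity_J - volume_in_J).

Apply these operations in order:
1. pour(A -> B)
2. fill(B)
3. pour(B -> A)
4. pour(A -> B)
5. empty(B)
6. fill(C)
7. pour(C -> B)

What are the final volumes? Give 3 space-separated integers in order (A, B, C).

Answer: 0 8 1

Derivation:
Step 1: pour(A -> B) -> (A=0 B=5 C=0)
Step 2: fill(B) -> (A=0 B=8 C=0)
Step 3: pour(B -> A) -> (A=5 B=3 C=0)
Step 4: pour(A -> B) -> (A=0 B=8 C=0)
Step 5: empty(B) -> (A=0 B=0 C=0)
Step 6: fill(C) -> (A=0 B=0 C=9)
Step 7: pour(C -> B) -> (A=0 B=8 C=1)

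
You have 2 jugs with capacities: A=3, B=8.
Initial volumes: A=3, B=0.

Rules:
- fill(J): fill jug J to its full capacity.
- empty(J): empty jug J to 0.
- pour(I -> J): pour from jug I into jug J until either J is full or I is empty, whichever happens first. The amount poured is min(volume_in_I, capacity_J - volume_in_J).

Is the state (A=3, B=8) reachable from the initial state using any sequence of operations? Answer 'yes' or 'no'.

BFS from (A=3, B=0):
  1. fill(B) -> (A=3 B=8)
Target reached → yes.

Answer: yes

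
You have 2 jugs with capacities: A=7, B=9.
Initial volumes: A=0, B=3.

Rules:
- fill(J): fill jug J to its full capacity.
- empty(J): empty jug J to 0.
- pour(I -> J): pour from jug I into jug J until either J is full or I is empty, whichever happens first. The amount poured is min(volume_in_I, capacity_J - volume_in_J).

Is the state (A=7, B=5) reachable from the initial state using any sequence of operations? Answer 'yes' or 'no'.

Answer: yes

Derivation:
BFS from (A=0, B=3):
  1. pour(B -> A) -> (A=3 B=0)
  2. fill(B) -> (A=3 B=9)
  3. pour(B -> A) -> (A=7 B=5)
Target reached → yes.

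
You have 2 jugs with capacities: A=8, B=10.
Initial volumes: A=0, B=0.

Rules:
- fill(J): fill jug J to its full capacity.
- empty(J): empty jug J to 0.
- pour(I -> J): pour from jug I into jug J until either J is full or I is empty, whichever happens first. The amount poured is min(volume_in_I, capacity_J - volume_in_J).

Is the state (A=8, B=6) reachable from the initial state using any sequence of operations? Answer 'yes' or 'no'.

Answer: yes

Derivation:
BFS from (A=0, B=0):
  1. fill(A) -> (A=8 B=0)
  2. pour(A -> B) -> (A=0 B=8)
  3. fill(A) -> (A=8 B=8)
  4. pour(A -> B) -> (A=6 B=10)
  5. empty(B) -> (A=6 B=0)
  6. pour(A -> B) -> (A=0 B=6)
  7. fill(A) -> (A=8 B=6)
Target reached → yes.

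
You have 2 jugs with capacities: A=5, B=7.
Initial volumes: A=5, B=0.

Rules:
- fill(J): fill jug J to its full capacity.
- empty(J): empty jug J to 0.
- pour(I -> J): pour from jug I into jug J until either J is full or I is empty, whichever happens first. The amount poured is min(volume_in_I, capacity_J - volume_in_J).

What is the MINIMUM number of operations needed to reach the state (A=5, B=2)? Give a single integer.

BFS from (A=5, B=0). One shortest path:
  1. empty(A) -> (A=0 B=0)
  2. fill(B) -> (A=0 B=7)
  3. pour(B -> A) -> (A=5 B=2)
Reached target in 3 moves.

Answer: 3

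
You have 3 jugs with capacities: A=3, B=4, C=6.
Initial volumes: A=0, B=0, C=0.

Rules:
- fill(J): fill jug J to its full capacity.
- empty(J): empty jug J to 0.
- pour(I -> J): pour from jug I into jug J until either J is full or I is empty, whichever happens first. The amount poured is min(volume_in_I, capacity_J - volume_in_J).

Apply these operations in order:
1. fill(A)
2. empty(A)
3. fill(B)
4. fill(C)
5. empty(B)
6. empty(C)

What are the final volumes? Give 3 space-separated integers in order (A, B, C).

Step 1: fill(A) -> (A=3 B=0 C=0)
Step 2: empty(A) -> (A=0 B=0 C=0)
Step 3: fill(B) -> (A=0 B=4 C=0)
Step 4: fill(C) -> (A=0 B=4 C=6)
Step 5: empty(B) -> (A=0 B=0 C=6)
Step 6: empty(C) -> (A=0 B=0 C=0)

Answer: 0 0 0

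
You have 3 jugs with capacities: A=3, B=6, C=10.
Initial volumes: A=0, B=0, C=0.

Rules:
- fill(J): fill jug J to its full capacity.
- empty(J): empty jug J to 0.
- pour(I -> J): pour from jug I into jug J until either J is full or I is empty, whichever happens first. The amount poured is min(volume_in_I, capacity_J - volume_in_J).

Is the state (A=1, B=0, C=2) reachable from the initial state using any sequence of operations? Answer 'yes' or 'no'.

BFS from (A=0, B=0, C=0):
  1. fill(C) -> (A=0 B=0 C=10)
  2. pour(C -> A) -> (A=3 B=0 C=7)
  3. empty(A) -> (A=0 B=0 C=7)
  4. pour(C -> B) -> (A=0 B=6 C=1)
  5. pour(C -> A) -> (A=1 B=6 C=0)
  6. pour(B -> C) -> (A=1 B=0 C=6)
  7. fill(B) -> (A=1 B=6 C=6)
  8. pour(B -> C) -> (A=1 B=2 C=10)
  9. empty(C) -> (A=1 B=2 C=0)
  10. pour(B -> C) -> (A=1 B=0 C=2)
Target reached → yes.

Answer: yes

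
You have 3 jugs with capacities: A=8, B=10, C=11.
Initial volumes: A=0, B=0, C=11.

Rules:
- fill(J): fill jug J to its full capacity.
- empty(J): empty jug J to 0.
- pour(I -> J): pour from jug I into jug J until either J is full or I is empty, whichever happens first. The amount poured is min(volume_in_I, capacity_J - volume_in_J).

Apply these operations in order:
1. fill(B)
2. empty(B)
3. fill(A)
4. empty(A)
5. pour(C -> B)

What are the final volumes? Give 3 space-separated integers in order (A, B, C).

Answer: 0 10 1

Derivation:
Step 1: fill(B) -> (A=0 B=10 C=11)
Step 2: empty(B) -> (A=0 B=0 C=11)
Step 3: fill(A) -> (A=8 B=0 C=11)
Step 4: empty(A) -> (A=0 B=0 C=11)
Step 5: pour(C -> B) -> (A=0 B=10 C=1)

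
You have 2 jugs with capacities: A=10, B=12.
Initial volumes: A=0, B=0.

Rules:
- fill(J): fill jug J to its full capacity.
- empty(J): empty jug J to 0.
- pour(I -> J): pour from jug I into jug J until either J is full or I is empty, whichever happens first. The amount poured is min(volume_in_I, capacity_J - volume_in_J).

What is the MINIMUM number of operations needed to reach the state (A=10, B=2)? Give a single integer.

Answer: 2

Derivation:
BFS from (A=0, B=0). One shortest path:
  1. fill(B) -> (A=0 B=12)
  2. pour(B -> A) -> (A=10 B=2)
Reached target in 2 moves.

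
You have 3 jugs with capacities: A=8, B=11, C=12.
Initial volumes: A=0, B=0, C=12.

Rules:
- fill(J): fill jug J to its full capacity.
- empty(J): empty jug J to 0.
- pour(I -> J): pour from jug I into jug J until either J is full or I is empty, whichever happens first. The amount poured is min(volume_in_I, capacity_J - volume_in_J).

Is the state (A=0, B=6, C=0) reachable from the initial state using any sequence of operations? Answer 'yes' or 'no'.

Answer: yes

Derivation:
BFS from (A=0, B=0, C=12):
  1. fill(B) -> (A=0 B=11 C=12)
  2. empty(C) -> (A=0 B=11 C=0)
  3. pour(B -> A) -> (A=8 B=3 C=0)
  4. empty(A) -> (A=0 B=3 C=0)
  5. pour(B -> A) -> (A=3 B=0 C=0)
  6. fill(B) -> (A=3 B=11 C=0)
  7. pour(B -> A) -> (A=8 B=6 C=0)
  8. empty(A) -> (A=0 B=6 C=0)
Target reached → yes.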